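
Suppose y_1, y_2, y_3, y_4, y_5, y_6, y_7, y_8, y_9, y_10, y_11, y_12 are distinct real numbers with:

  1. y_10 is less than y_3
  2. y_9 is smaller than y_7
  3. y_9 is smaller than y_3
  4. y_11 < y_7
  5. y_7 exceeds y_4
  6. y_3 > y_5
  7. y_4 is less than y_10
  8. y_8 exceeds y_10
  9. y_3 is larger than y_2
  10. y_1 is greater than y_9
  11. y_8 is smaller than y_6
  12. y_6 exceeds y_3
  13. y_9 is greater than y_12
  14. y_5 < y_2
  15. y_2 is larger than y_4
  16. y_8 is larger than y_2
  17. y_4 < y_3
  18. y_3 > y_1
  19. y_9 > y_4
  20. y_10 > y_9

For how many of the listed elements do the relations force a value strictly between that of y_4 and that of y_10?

Chaining upward from y_4 reaches: y_9, y_1, y_2, y_7, y_8, y_3, y_6.
Chaining downward from y_10 reaches: y_12, y_9.
Strictly between y_4 and y_10 are those in both lists: y_9 — 1 element.

1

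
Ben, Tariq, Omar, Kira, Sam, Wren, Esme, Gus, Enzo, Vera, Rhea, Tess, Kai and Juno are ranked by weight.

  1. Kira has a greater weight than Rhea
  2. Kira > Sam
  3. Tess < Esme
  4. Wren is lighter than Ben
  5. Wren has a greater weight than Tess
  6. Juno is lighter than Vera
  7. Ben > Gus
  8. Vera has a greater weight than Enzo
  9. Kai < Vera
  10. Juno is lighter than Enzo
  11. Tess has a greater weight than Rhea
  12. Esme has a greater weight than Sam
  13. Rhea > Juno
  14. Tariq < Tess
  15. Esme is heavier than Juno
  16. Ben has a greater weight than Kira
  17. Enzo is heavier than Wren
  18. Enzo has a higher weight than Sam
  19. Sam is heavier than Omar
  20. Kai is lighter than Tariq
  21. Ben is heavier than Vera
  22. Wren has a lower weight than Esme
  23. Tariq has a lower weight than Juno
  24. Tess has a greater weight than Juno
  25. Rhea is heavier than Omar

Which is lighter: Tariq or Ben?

Tariq < Juno < Tess < Wren < Enzo < Vera < Ben, by transitivity through Juno, Tess, Wren, Enzo, Vera.
So Tariq < Ben; Tariq is the lighter of the two.

Tariq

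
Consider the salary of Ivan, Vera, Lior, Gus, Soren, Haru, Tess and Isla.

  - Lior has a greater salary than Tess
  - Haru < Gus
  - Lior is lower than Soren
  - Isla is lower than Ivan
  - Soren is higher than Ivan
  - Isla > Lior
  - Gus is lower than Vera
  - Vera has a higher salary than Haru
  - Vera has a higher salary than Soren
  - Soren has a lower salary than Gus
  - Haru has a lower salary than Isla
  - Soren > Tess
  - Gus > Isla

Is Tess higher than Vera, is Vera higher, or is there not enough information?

Following the relations from Tess: Tess < Lior < Isla < Ivan < Soren < Gus < Vera.
So Vera is higher.

Vera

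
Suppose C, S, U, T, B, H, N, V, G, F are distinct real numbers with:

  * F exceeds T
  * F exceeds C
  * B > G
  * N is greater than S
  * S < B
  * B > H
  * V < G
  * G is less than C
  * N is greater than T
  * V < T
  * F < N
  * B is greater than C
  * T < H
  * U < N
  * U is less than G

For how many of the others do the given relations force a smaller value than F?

5

Directly below F: T, C.
One step further: V, G (4 so far).
One step further: U (5 so far).
No other element is forced below F by the given relations, so the count is 5.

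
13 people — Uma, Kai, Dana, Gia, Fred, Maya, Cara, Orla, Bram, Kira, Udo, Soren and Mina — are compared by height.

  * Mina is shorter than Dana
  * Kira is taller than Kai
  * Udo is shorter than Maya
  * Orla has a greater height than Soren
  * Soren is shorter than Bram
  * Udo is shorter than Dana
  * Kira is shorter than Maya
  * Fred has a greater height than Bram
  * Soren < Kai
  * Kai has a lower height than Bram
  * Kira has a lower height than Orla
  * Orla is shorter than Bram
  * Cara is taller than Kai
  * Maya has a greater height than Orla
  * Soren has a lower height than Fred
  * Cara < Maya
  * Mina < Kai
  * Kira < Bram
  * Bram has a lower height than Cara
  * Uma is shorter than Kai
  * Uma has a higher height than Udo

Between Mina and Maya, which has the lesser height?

Mina < Kai < Kira < Orla < Bram < Cara < Maya, by transitivity through Kai, Kira, Orla, Bram, Cara.
So Mina < Maya; Mina is the shorter of the two.

Mina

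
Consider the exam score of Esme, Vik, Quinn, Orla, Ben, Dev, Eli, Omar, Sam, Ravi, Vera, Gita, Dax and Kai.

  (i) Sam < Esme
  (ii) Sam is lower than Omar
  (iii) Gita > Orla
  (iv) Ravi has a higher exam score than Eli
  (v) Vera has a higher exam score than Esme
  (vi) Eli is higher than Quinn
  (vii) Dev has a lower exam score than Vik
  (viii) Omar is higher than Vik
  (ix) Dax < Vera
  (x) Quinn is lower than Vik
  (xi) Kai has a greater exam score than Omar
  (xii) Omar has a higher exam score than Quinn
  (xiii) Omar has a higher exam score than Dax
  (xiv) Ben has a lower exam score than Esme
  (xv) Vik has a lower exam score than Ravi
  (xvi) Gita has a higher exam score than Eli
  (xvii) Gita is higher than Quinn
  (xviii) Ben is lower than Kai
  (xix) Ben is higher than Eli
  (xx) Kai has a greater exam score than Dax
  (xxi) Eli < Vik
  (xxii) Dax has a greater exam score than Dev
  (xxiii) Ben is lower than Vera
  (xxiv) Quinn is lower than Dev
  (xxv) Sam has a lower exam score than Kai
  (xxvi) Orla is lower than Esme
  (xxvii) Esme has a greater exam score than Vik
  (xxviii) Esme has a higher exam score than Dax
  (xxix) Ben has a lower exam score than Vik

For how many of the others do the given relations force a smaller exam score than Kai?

8

From Kai the given relations immediately reach Ben, Sam, Dax, Omar.
From those, Quinn, Eli, Dev, Vik — 8 in total.
Nothing else is reachable below Kai; 8 in all.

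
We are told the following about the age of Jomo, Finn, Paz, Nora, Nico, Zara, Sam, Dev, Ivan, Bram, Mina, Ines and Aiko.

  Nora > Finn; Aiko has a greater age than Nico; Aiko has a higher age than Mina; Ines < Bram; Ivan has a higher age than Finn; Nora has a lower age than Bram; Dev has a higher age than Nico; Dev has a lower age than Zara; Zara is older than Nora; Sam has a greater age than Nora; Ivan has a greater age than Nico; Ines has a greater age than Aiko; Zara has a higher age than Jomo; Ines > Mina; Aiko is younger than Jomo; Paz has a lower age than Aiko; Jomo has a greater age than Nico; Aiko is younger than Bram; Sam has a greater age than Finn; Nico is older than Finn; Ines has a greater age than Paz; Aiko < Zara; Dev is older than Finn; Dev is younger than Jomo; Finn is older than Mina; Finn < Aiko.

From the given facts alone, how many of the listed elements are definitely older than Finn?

Directly above Finn: Nico, Dev, Nora, Aiko, Sam, Ivan.
One step further: Jomo, Ines, Bram, Zara (10 so far).
No other element is forced above Finn by the given relations, so the count is 10.

10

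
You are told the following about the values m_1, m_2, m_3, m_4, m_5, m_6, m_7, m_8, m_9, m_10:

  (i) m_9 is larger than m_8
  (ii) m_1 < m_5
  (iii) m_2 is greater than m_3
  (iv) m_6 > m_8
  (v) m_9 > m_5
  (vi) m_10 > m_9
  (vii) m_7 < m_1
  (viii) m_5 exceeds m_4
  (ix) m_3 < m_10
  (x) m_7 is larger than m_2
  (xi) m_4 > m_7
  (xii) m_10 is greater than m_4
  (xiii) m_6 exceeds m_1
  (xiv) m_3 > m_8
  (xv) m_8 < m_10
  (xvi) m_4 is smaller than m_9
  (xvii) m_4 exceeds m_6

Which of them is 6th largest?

m_1

The consecutive relations fix a unique order: m_8 < m_3 < m_2 < m_7 < m_1 < m_6 < m_4 < m_5 < m_9 < m_10.
The 6th largest is m_1.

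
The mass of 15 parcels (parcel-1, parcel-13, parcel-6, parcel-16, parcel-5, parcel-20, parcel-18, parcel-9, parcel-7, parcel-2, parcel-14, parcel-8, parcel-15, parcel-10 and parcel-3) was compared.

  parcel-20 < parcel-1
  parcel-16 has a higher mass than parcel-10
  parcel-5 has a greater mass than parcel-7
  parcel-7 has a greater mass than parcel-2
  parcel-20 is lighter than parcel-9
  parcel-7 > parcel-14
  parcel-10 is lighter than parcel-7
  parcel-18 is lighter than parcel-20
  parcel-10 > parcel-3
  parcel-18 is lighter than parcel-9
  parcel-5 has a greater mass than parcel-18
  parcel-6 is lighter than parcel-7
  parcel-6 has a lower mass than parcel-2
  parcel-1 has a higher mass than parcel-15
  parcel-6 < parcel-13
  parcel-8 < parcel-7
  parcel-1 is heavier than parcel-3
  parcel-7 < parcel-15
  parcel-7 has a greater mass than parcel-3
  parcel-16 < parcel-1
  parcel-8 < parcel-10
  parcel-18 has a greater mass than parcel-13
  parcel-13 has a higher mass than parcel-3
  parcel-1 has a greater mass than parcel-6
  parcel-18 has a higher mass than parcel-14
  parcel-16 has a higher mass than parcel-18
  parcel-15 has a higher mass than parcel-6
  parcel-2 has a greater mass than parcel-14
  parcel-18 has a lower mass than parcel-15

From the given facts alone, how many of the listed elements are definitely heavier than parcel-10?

5

The elements the relations force above parcel-10 are parcel-7, parcel-15, parcel-16, parcel-1, parcel-5 — no chain reaches any other.
That is 5.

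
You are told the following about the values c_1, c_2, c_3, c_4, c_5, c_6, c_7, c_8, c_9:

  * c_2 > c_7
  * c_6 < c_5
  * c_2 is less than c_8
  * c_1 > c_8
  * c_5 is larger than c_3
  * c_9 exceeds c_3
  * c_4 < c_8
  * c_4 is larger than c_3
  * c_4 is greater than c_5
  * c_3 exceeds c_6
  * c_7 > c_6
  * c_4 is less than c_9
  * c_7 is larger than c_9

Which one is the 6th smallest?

The consecutive relations fix a unique order: c_6 < c_3 < c_5 < c_4 < c_9 < c_7 < c_2 < c_8 < c_1.
Counting 6 from the smallest end gives c_7.

c_7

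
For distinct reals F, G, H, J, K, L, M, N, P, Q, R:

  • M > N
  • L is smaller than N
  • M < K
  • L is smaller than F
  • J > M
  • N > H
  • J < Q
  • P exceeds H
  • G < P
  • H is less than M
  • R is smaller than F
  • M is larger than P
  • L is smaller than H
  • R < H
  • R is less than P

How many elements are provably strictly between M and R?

3

Chaining upward from R reaches: H, N, P, K, J, Q, F.
Chaining downward from M reaches: G, L, H, N, P.
Strictly between R and M are those in both lists: H, N, P — 3 elements.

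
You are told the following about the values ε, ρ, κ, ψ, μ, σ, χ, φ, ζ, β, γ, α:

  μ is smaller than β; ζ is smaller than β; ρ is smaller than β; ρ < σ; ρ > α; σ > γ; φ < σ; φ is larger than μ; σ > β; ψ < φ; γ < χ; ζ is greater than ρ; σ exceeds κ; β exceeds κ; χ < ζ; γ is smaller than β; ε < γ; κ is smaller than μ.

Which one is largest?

Chaining downward from σ: directly below it, κ, γ, φ, ρ, β; then ε, μ, α, ψ, ζ; then χ.
That covers every other element, and nothing is given above σ, so σ is the largest.

σ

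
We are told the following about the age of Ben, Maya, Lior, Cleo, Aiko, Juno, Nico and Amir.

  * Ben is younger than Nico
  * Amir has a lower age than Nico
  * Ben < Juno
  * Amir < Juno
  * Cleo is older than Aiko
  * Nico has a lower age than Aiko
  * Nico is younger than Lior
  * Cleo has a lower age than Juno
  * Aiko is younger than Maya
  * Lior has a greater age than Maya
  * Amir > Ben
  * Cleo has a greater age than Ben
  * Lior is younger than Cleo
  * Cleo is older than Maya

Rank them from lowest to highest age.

Ben < Amir < Nico < Aiko < Maya < Lior < Cleo < Juno

Each adjacent pair is fixed by a given relation: Ben < Amir; Amir < Nico; Nico < Aiko; Aiko < Maya; Maya < Lior; Lior < Cleo; Cleo < Juno. Chaining them end to end gives the full order.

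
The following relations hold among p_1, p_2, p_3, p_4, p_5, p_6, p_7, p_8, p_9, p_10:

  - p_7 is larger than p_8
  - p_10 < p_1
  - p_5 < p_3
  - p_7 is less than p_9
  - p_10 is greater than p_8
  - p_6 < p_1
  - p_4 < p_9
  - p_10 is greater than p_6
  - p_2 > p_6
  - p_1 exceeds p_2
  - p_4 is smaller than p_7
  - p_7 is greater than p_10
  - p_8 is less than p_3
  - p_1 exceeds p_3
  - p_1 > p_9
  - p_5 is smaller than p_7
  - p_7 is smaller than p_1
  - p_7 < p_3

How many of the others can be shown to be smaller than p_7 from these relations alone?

5

The elements the relations force below p_7 are p_6, p_8, p_5, p_4, p_10 — no chain reaches any other.
That is 5.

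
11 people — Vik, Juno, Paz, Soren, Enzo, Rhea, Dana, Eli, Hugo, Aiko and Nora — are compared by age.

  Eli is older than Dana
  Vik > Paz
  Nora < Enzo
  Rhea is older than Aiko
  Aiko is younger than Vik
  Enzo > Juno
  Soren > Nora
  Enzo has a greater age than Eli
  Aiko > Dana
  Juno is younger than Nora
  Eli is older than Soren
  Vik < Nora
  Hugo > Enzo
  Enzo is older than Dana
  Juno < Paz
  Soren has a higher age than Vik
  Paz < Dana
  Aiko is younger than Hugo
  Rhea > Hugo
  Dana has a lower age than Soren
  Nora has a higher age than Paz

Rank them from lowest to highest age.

Juno < Paz < Dana < Aiko < Vik < Nora < Soren < Eli < Enzo < Hugo < Rhea

The consecutive links are each given: Juno < Paz; Paz < Dana; Dana < Aiko; Aiko < Vik; Vik < Nora; Nora < Soren; Soren < Eli; Eli < Enzo; Enzo < Hugo; Hugo < Rhea.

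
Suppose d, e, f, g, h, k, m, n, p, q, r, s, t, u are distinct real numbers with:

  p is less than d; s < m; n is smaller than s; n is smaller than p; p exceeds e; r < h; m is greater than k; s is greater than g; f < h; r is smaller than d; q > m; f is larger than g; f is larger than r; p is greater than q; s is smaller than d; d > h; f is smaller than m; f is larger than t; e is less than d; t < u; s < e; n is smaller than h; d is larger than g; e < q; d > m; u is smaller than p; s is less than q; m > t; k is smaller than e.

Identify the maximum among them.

Chaining downward from d: directly below it, g, r, s, e, m, h, p; then t, n, k, u, f, q.
That covers every other element, and nothing is given above d, so d is the maximum.

d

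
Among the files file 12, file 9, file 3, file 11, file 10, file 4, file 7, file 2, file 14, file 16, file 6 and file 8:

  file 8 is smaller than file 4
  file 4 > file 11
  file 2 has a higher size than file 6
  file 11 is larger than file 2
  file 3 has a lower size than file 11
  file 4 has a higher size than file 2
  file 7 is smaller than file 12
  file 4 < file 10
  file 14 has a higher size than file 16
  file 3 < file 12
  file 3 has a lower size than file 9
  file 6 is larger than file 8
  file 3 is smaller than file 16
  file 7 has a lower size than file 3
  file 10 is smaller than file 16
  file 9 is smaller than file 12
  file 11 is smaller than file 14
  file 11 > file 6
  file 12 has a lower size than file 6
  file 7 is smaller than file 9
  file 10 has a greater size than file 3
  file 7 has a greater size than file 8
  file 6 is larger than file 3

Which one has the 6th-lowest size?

file 6

Chaining the given pairs: file 8 < file 7 < file 3 < file 9 < file 12 < file 6 < file 2 < file 11 < file 4 < file 10 < file 16 < file 14.
Counting 6 from the smallest end gives file 6.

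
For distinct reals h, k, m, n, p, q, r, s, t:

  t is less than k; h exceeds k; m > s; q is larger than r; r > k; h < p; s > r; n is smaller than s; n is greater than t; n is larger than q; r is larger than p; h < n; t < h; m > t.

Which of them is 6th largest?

p

Chaining the given pairs: t < k < h < p < r < q < n < s < m.
The 6th largest is p.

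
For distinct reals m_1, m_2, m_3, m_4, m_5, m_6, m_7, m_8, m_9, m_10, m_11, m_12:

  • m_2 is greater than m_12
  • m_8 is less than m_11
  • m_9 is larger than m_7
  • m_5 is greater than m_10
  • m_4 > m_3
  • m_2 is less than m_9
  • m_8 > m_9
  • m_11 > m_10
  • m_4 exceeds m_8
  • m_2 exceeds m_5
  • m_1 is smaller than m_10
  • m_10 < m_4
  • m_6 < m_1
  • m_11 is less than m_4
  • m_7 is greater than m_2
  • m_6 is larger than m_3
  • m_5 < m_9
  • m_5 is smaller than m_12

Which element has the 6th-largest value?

Chaining the given pairs: m_3 < m_6 < m_1 < m_10 < m_5 < m_12 < m_2 < m_7 < m_9 < m_8 < m_11 < m_4.
The 6th largest is m_2.

m_2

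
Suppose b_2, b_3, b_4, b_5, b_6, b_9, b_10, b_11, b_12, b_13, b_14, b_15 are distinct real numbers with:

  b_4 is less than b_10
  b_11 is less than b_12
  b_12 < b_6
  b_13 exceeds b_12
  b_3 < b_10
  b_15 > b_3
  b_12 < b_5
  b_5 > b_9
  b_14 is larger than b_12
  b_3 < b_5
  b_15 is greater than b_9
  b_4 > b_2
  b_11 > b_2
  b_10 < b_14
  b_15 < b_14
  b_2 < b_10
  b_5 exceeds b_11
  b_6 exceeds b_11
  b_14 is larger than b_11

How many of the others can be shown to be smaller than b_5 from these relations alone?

5

Directly below b_5: b_3, b_9, b_11, b_12.
One step further: b_2 (5 so far).
Nothing else is reachable below b_5; 5 in all.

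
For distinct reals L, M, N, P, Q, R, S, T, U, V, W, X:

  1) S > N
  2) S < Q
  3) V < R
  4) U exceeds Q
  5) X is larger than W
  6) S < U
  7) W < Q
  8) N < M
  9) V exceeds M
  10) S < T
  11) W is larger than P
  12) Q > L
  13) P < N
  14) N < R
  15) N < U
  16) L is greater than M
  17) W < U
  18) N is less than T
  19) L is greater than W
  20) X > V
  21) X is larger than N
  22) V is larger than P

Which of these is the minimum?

P

Chaining upward from P: directly above it, N, V, W; then M, R, S, T, L, Q, U, X.
That covers every other element, and nothing is given below P, so P is the minimum.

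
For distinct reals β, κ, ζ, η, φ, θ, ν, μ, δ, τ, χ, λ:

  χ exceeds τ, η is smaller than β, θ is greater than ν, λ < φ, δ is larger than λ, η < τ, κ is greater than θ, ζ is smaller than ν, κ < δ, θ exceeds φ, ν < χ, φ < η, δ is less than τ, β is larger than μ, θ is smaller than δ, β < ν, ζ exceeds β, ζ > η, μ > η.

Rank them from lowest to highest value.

λ < φ < η < μ < β < ζ < ν < θ < κ < δ < τ < χ

Nothing is placed below λ, so it is least; from there λ < φ; φ < η; η < μ; μ < β; β < ζ; ζ < ν; ν < θ; θ < κ; κ < δ; δ < τ; τ < χ, each given directly.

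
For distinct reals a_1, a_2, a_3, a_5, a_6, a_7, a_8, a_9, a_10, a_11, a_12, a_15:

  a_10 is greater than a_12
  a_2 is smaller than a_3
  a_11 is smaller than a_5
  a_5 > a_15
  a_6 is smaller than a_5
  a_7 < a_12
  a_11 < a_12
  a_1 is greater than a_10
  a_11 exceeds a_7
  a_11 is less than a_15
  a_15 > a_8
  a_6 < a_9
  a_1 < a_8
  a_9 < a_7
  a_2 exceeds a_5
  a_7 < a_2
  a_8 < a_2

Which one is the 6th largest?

a_1

Piecing the relations together gives one ordering: a_6 < a_9 < a_7 < a_11 < a_12 < a_10 < a_1 < a_8 < a_15 < a_5 < a_2 < a_3.
Counting 6 from the largest end gives a_1.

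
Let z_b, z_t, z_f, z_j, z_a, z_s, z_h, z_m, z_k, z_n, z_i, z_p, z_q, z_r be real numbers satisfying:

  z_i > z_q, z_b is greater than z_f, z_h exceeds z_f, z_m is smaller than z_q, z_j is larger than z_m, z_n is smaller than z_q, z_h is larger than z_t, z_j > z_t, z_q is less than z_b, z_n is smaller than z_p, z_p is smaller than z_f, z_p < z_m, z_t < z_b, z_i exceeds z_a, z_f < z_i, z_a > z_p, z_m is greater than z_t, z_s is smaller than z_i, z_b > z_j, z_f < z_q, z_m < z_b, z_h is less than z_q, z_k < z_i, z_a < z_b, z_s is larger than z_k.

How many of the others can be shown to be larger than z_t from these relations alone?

6

The elements the relations force above z_t are z_m, z_h, z_j, z_q, z_i, z_b — no chain reaches any other.
That is 6.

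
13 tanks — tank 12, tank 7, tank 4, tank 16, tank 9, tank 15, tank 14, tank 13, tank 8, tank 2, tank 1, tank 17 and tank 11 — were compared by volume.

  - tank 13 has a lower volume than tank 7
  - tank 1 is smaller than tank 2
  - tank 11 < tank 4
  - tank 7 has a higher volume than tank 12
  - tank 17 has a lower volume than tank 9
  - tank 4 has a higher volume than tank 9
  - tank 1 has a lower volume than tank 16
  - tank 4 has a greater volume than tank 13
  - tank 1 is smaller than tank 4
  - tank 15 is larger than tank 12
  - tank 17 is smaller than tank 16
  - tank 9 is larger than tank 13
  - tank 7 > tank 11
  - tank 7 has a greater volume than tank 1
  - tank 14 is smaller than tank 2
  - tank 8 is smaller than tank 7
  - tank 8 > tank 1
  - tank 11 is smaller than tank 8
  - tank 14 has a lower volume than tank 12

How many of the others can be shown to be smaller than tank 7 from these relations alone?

6

From tank 7 the given relations immediately reach tank 13, tank 1, tank 12, tank 11, tank 8.
From those, tank 14 — 6 in total.
No other element is forced below tank 7 by the given relations, so the count is 6.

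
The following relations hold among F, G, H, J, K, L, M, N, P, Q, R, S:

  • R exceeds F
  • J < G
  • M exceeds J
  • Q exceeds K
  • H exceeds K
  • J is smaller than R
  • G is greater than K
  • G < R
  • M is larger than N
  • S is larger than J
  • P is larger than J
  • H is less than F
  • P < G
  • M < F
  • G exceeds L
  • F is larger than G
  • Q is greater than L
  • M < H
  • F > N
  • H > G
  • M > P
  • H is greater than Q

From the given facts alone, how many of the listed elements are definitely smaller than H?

The elements the relations force below H are J, P, L, K, G, Q, N, M — no chain reaches any other.
That is 8.

8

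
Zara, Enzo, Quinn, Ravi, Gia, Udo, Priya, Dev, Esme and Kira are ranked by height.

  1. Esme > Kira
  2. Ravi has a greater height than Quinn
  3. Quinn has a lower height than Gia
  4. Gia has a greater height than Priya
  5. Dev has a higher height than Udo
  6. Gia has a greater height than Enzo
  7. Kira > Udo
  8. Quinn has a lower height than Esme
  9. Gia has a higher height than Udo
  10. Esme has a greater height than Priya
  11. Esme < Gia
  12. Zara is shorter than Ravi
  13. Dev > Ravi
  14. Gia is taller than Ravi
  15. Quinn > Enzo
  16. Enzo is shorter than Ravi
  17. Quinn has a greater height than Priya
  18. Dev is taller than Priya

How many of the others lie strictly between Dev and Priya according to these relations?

2

Chaining upward from Priya reaches: Quinn, Esme, Ravi, Gia.
Chaining downward from Dev reaches: Enzo, Zara, Udo, Quinn, Ravi.
Strictly between Priya and Dev are those in both lists: Quinn, Ravi — 2 elements.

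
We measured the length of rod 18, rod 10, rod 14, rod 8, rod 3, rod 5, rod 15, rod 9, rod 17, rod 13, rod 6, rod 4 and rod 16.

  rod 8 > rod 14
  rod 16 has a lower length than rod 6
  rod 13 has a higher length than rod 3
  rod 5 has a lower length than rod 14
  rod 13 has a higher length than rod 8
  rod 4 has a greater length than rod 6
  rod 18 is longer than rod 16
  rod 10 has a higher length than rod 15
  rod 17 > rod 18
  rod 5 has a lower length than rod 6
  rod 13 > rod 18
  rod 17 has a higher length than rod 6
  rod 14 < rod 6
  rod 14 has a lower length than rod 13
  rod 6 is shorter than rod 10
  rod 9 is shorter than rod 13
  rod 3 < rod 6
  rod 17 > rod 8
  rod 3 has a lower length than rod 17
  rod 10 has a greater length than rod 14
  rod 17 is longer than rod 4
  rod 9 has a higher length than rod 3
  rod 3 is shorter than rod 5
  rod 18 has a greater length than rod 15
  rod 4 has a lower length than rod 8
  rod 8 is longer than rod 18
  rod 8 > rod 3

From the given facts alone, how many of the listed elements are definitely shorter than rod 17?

Directly below rod 17: rod 3, rod 18, rod 6, rod 4, rod 8.
One step further: rod 15, rod 5, rod 16, rod 14 (9 so far).
No other element is forced below rod 17 by the given relations, so the count is 9.

9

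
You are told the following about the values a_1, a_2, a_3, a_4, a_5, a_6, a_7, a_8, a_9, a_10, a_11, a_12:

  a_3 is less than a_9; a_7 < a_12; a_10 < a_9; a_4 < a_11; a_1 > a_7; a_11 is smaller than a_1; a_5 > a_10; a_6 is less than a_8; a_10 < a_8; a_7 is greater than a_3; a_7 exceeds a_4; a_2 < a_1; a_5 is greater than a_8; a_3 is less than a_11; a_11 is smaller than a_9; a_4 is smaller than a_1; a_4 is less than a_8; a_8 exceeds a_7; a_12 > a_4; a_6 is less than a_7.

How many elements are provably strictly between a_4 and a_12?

The relations place a_4 below a_12. An element lies strictly between them when it is forced above a_4 and also forced below a_12.
Above a_4: {a_7, a_11, a_1, a_9, a_8, a_5}. Below a_12: {a_6, a_3, a_7}.
Intersection: {a_7} — 1.

1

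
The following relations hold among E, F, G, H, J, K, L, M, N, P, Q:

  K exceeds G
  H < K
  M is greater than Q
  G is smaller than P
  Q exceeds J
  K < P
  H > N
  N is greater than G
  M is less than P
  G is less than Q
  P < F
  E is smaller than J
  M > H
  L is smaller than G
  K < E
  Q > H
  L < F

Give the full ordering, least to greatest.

L < G < N < H < K < E < J < Q < M < P < F

Nothing is placed below L, so it is least; from there L < G; G < N; N < H; H < K; K < E; E < J; J < Q; Q < M; M < P; P < F, each given directly.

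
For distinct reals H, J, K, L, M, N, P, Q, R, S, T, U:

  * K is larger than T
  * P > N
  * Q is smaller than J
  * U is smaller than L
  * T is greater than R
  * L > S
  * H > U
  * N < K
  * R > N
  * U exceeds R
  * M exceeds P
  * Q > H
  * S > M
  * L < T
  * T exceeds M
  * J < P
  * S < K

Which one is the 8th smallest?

M

Piecing the relations together gives one ordering: N < R < U < H < Q < J < P < M < S < L < T < K.
Counting 8 from the smallest end gives M.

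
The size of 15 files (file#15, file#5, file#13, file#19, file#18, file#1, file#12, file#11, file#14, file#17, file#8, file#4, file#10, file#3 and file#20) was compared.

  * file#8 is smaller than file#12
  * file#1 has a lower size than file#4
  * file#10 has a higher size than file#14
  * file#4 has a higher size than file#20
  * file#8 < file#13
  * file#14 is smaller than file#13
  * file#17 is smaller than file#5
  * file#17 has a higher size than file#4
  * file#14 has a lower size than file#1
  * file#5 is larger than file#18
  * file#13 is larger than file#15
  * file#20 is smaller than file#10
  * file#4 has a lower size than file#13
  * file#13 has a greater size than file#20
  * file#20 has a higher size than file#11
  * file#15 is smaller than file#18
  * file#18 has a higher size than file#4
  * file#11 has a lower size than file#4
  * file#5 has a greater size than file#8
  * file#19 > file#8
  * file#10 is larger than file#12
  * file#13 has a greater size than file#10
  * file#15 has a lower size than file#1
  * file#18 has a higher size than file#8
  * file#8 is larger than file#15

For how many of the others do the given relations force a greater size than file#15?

Directly above file#15: file#1, file#8, file#18, file#13.
One step further: file#4, file#12, file#5, file#19 (8 so far).
One step further: file#17, file#10 (10 so far).
Nothing else is reachable above file#15; 10 in all.

10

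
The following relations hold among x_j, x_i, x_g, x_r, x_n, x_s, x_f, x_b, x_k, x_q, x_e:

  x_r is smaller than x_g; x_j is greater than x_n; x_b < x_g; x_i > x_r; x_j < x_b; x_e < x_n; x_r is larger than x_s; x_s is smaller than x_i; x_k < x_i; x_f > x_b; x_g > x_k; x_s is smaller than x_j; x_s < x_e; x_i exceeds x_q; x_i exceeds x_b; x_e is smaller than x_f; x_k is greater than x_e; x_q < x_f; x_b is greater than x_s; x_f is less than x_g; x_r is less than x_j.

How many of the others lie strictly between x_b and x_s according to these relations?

4

Chaining upward from x_s reaches: x_e, x_r, x_n, x_j, x_k, x_f, x_g, x_i.
Chaining downward from x_b reaches: x_e, x_r, x_n, x_j.
Strictly between x_s and x_b are those in both lists: x_e, x_r, x_n, x_j — 4 elements.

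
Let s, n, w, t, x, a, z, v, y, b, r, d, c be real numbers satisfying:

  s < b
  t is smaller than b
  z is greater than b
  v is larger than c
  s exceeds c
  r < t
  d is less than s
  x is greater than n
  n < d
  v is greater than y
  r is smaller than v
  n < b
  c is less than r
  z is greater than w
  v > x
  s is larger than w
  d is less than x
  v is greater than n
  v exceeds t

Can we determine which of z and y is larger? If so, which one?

undetermined

Following every chain through z: below z we get n, c, d, w, r, s, t, b.
y is not reached, and no chain runs the other way from y to z.
So the given relations leave the order of z and y undetermined.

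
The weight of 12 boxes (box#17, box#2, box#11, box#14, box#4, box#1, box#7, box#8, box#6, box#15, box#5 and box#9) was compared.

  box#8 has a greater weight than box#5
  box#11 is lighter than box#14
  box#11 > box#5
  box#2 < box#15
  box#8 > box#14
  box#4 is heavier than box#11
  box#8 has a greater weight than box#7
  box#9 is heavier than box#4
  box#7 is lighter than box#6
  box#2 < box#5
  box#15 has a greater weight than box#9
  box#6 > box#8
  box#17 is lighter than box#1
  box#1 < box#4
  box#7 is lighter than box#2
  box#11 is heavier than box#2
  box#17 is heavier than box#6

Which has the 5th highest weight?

Piecing the relations together gives one ordering: box#7 < box#2 < box#5 < box#11 < box#14 < box#8 < box#6 < box#17 < box#1 < box#4 < box#9 < box#15.
The 5th largest is box#17.

box#17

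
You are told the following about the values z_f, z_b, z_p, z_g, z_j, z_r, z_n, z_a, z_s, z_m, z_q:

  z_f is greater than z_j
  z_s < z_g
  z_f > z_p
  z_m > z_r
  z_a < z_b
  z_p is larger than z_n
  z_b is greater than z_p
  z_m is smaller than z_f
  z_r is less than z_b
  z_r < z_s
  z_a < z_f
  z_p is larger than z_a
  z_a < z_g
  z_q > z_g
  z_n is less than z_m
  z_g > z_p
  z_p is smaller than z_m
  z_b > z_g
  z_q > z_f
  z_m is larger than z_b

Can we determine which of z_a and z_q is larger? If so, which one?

z_q

Link the given pairs in sequence: z_a < z_p; z_p < z_g; z_g < z_b; z_b < z_m; z_m < z_f; z_f < z_q.
Chaining these gives z_a < z_p < z_g < z_b < z_m < z_f < z_q.
So z_q is larger.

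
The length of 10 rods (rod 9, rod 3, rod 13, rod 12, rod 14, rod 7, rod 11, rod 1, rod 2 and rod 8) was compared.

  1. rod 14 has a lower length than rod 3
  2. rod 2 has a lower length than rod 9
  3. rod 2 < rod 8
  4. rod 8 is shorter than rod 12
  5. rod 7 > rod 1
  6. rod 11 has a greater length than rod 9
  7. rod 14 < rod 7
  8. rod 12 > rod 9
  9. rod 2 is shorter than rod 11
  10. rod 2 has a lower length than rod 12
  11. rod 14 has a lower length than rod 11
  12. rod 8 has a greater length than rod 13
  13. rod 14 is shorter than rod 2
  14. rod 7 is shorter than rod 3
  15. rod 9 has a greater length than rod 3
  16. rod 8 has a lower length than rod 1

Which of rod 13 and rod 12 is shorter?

Link the given pairs in sequence: rod 13 < rod 8; rod 8 < rod 1; rod 1 < rod 7; rod 7 < rod 3; rod 3 < rod 9; rod 9 < rod 12.
Chaining these gives rod 13 < rod 8 < rod 1 < rod 7 < rod 3 < rod 9 < rod 12.
So rod 13 < rod 12; rod 13 is the shorter of the two.

rod 13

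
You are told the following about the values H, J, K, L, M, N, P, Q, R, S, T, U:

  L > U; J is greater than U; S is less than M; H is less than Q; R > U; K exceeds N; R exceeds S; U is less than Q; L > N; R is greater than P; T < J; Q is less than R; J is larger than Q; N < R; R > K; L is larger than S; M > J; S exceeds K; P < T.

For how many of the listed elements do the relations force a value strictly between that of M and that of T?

1

Chaining upward from T reaches: J.
Chaining downward from M reaches: N, P, H, U, K, S, Q, J.
Strictly between T and M are those in both lists: J — 1 element.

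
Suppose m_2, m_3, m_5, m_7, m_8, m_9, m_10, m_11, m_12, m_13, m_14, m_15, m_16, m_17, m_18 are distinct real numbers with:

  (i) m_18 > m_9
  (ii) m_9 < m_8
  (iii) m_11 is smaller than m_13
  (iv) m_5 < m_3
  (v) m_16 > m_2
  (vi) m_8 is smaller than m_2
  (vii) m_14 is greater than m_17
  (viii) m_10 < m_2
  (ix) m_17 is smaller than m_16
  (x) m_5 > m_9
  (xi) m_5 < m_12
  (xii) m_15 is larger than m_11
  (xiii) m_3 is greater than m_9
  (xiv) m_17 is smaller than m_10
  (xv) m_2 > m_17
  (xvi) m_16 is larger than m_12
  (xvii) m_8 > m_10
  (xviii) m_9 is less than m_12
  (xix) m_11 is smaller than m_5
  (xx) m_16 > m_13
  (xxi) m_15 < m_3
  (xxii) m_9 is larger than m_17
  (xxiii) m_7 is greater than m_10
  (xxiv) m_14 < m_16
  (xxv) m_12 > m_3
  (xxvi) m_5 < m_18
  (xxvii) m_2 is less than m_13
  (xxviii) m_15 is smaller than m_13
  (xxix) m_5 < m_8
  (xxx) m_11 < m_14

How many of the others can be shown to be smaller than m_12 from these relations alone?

Directly below m_12: m_9, m_5, m_3.
One step further: m_11, m_17, m_15 (6 so far).
Nothing else is reachable below m_12; 6 in all.

6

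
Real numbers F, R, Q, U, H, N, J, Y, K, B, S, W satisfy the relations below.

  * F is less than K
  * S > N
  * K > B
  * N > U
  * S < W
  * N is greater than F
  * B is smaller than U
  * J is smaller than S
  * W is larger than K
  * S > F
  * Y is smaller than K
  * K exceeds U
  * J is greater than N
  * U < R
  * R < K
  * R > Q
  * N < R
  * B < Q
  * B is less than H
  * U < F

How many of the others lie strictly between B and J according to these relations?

The relations place B below J. An element lies strictly between them when it is forced above B and also forced below J.
Above B: {Q, U, F, N, R, H, S, K, W}. Below J: {U, F, N}.
Intersection: {U, F, N} — 3.

3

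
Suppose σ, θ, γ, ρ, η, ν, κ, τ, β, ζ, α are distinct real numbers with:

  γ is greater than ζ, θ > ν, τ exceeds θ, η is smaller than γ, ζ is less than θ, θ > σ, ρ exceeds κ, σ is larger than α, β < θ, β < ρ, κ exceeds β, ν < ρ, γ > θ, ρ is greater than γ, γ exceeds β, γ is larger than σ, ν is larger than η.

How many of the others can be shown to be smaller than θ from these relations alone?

The elements the relations force below θ are α, η, β, ν, ζ, σ — no chain reaches any other.
That is 6.

6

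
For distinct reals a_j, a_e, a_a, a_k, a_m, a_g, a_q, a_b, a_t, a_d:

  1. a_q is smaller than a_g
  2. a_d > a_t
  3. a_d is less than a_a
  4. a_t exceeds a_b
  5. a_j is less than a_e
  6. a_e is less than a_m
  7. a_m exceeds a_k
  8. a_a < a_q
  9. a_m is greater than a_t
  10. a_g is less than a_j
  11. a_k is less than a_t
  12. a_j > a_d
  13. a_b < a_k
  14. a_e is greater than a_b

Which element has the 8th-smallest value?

Chaining the given pairs: a_b < a_k < a_t < a_d < a_a < a_q < a_g < a_j < a_e < a_m.
The 8th smallest is a_j.

a_j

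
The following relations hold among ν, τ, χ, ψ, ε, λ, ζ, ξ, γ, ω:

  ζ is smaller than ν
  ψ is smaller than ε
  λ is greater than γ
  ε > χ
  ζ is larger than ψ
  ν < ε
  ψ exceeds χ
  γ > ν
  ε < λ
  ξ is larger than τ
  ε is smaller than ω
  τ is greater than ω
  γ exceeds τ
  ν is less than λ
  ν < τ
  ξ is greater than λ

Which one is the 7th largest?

ν

Chaining the given pairs: χ < ψ < ζ < ν < ε < ω < τ < γ < λ < ξ.
The 7th largest is ν.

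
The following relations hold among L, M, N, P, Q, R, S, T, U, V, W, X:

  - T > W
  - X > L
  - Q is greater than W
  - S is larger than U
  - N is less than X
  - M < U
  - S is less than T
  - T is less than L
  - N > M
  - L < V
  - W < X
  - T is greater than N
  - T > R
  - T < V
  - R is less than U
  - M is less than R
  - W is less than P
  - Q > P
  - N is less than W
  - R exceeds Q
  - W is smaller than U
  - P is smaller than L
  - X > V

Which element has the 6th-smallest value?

The consecutive relations fix a unique order: M < N < W < P < Q < R < U < S < T < L < V < X.
The 6th smallest is R.

R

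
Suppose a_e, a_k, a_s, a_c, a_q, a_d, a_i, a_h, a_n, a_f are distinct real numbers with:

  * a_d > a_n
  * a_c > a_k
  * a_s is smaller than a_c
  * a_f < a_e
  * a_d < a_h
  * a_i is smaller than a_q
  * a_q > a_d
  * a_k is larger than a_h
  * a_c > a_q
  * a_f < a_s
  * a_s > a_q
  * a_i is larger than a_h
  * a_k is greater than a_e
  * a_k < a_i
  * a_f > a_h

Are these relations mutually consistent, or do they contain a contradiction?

consistent

The single ordering a_n < a_d < a_h < a_f < a_e < a_k < a_i < a_q < a_s < a_c satisfies every listed relation, so no contradiction arises.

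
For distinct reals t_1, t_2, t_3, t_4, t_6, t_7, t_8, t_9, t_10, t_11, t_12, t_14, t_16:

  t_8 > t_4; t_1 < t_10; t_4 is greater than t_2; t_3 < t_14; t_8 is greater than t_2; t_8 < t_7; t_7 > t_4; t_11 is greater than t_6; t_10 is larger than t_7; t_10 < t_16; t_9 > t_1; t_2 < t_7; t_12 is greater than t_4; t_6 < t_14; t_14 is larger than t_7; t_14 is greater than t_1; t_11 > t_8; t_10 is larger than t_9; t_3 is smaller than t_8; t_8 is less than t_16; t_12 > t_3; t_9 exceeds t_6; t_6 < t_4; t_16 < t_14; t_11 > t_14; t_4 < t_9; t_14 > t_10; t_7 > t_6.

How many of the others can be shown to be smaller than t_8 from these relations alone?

4

Directly below t_8: t_2, t_3, t_4.
One step further: t_6 (4 so far).
No other element is forced below t_8 by the given relations, so the count is 4.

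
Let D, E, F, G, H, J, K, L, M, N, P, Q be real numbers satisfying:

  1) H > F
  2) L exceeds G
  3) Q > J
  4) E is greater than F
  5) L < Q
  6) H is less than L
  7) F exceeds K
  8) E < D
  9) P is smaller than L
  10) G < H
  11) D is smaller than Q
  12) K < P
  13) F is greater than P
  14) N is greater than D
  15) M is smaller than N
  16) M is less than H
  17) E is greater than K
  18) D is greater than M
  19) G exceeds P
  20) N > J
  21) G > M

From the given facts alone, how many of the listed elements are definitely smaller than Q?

10

From Q the given relations immediately reach J, D, L.
From those, M, P, E, G, H — 8 in total.
From those, K, F — 10 in total.
No other element is forced below Q by the given relations, so the count is 10.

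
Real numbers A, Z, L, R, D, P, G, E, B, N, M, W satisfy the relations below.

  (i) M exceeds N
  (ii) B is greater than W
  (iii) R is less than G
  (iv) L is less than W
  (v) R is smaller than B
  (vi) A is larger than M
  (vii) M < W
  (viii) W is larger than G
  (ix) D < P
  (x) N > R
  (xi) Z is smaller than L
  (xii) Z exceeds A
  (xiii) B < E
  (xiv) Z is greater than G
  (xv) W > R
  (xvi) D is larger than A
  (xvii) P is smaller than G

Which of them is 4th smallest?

A

The consecutive relations fix a unique order: R < N < M < A < D < P < G < Z < L < W < B < E.
Counting 4 from the smallest end gives A.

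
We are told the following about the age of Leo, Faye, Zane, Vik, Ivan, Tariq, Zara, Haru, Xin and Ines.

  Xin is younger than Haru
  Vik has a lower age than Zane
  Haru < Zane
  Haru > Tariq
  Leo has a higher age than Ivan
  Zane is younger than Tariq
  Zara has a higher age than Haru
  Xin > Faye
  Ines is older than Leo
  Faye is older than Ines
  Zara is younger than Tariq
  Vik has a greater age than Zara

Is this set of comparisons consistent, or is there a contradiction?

inconsistent

We have Tariq < Haru stated directly, yet also Haru < Zara < Vik < Zane < Tariq by chaining the others — so Haru < Tariq. Contradiction.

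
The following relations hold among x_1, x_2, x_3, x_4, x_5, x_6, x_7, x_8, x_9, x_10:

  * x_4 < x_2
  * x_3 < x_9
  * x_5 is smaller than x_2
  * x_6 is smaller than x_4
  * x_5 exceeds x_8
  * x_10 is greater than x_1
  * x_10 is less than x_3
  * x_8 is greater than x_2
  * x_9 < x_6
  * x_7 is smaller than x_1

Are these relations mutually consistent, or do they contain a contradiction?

inconsistent

We have x_5 < x_2 stated directly, yet also x_2 < x_8 < x_5 by chaining the others — so x_2 < x_5. Contradiction.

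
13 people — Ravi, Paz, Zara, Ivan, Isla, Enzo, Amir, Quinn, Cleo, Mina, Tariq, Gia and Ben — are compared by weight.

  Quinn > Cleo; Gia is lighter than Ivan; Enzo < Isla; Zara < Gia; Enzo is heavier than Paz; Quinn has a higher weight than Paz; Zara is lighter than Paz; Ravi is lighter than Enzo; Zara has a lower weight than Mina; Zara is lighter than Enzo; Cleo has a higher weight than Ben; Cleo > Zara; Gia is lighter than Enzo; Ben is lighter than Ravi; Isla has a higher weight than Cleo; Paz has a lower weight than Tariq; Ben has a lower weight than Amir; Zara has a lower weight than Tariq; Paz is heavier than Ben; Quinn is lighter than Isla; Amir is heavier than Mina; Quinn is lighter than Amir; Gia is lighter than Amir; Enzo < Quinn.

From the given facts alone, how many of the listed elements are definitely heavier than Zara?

Directly above Zara: Gia, Paz, Cleo, Tariq, Mina, Enzo.
One step further: Ivan, Quinn, Amir, Isla (10 so far).
No other element is forced above Zara by the given relations, so the count is 10.

10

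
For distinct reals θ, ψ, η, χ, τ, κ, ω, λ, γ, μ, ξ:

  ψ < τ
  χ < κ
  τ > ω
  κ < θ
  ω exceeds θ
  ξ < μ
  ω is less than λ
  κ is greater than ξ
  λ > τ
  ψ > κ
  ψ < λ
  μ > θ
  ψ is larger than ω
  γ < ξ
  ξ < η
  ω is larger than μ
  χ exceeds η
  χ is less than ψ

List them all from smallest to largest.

Nothing is placed below γ, so it is least; from there γ < ξ; ξ < η; η < χ; χ < κ; κ < θ; θ < μ; μ < ω; ω < ψ; ψ < τ; τ < λ, each given directly.

γ < ξ < η < χ < κ < θ < μ < ω < ψ < τ < λ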